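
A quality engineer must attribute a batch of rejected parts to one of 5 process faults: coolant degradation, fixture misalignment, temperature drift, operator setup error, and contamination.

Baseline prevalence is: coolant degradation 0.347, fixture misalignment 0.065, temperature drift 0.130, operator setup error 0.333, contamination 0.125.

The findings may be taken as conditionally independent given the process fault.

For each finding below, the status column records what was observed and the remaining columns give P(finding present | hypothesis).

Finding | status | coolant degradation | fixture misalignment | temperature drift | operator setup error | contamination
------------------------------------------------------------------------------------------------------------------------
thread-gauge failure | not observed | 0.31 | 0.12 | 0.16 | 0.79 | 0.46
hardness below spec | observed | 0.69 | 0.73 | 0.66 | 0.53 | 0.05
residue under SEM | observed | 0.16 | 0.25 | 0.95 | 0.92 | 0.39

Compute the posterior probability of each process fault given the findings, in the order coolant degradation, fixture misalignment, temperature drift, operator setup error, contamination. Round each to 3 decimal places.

By Bayes' rule with conditional independence, the unnormalized weight for each hypothesis is prior × ∏ likelihoods (using 1 − P(present | H) for each absent finding):
  coolant degradation: 0.347 × (1 − 0.31) × 0.69 × 0.16 = 0.026433
  fixture misalignment: 0.065 × (1 − 0.12) × 0.73 × 0.25 = 0.010439
  temperature drift: 0.130 × (1 − 0.16) × 0.66 × 0.95 = 0.068468
  operator setup error: 0.333 × (1 − 0.79) × 0.53 × 0.92 = 0.034098
  contamination: 0.125 × (1 − 0.46) × 0.05 × 0.39 = 0.0013163
The unnormalized weights sum to 0.14075.
P(coolant degradation | evidence) = 0.026433 / 0.14075 ≈ 0.188
P(fixture misalignment | evidence) = 0.010439 / 0.14075 ≈ 0.074
P(temperature drift | evidence) = 0.068468 / 0.14075 ≈ 0.486
P(operator setup error | evidence) = 0.034098 / 0.14075 ≈ 0.242
P(contamination | evidence) = 0.0013163 / 0.14075 ≈ 0.009

0.188, 0.074, 0.486, 0.242, 0.009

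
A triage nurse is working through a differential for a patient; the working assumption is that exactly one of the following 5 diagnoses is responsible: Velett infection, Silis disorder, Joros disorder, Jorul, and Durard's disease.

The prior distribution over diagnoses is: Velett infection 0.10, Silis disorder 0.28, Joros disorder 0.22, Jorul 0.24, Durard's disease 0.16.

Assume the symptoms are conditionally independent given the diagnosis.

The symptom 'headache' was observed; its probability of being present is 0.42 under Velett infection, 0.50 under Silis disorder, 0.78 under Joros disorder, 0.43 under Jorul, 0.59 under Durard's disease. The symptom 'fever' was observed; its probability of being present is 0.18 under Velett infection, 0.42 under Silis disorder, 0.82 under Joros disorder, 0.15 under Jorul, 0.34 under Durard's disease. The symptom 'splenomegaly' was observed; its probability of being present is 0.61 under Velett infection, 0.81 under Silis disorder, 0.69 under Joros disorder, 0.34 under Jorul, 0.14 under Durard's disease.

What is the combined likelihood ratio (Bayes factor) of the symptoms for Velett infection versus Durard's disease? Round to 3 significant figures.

Take the product of per-symptom likelihoods under each hypothesis, then divide.
  Velett infection: 0.42 × 0.18 × 0.61 = 0.046116
  Durard's disease: 0.59 × 0.34 × 0.14 = 0.028084
Bayes factor = 0.046116 / 0.028084 ≈ 1.64

1.64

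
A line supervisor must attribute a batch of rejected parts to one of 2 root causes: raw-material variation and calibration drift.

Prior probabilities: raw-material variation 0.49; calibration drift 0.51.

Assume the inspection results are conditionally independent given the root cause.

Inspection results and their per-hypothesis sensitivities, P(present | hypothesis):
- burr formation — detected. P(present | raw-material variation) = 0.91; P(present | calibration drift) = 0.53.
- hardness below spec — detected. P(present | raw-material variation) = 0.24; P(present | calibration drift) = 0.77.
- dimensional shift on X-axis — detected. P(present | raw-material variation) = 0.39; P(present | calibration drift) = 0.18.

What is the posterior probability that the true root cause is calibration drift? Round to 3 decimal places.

By Bayes' rule with conditional independence, the unnormalized weight for each hypothesis is prior × ∏ likelihoods:
  raw-material variation: 0.49 × 0.91 × 0.24 × 0.39 = 0.041736
  calibration drift: 0.51 × 0.53 × 0.77 × 0.18 = 0.037464
Normalizing constant Z = 0.041736 + 0.037464 = 0.0792.
P(calibration drift | evidence) = 0.037464 / 0.0792 ≈ 0.473.

0.473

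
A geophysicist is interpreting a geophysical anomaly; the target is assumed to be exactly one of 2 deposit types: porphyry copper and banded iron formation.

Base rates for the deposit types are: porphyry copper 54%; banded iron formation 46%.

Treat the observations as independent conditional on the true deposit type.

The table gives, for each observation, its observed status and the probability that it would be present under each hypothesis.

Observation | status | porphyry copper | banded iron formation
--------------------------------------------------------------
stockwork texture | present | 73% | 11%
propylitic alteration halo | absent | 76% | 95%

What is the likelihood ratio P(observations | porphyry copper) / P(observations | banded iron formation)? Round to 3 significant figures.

31.9

The Bayes factor is the ratio of the joint likelihoods of the evidence pattern under the two hypotheses (using 1 − P(present | H) for each absent observation).
  porphyry copper: 0.73 × (1 − 0.76) = 0.1752
  banded iron formation: 0.11 × (1 − 0.95) = 0.0055
Bayes factor = 0.1752 / 0.0055 ≈ 31.9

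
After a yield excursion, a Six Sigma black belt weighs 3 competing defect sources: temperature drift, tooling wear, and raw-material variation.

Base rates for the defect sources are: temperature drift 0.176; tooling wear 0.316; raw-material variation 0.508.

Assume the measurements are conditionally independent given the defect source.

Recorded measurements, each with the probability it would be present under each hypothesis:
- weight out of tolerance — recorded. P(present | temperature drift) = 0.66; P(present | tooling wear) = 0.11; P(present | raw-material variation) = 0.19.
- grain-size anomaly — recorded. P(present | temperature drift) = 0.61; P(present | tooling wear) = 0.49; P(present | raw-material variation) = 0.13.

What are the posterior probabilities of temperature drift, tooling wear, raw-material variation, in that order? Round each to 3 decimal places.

0.705, 0.170, 0.125

For each hypothesis, the unnormalized posterior weight is prior × product of the measurement likelihoods:
  temperature drift: 0.176 × 0.66 × 0.61 = 0.070858
  tooling wear: 0.316 × 0.11 × 0.49 = 0.017032
  raw-material variation: 0.508 × 0.19 × 0.13 = 0.012548
Marginal likelihood of the evidence = 0.10044.
P(temperature drift | evidence) = 0.070858 / 0.10044 ≈ 0.705
P(tooling wear | evidence) = 0.017032 / 0.10044 ≈ 0.170
P(raw-material variation | evidence) = 0.012548 / 0.10044 ≈ 0.125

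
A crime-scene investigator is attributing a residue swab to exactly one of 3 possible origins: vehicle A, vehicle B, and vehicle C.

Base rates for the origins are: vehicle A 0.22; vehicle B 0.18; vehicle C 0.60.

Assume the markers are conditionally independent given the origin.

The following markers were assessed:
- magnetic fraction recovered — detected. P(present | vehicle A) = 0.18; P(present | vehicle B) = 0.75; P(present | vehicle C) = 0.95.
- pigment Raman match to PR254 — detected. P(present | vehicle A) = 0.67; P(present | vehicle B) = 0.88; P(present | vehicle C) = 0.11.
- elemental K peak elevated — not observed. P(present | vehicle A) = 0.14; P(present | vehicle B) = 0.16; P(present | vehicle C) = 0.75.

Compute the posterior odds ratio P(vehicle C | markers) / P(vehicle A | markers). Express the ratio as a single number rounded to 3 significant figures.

0.687

The normalizing constant cancels in an odds ratio, so compute prior × likelihood for the two hypotheses only (using 1 − P(present | H) for each absent marker):
  vehicle C: 0.60 × 0.95 × 0.11 × (1 − 0.75) = 0.015675
  vehicle A: 0.22 × 0.18 × 0.67 × (1 − 0.14) = 0.022818
Odds(vehicle C : vehicle A) = 0.015675 / 0.022818 ≈ 0.687.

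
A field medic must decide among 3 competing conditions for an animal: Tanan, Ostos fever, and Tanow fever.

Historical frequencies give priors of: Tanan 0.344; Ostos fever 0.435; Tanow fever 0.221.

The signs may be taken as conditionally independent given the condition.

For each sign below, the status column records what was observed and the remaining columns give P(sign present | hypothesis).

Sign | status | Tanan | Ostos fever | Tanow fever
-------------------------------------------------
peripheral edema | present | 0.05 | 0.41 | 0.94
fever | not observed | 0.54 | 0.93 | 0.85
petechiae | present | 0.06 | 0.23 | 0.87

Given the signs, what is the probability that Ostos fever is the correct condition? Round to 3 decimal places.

By Bayes' rule with conditional independence, the unnormalized weight for each hypothesis is prior × ∏ likelihoods (using 1 − P(present | H) for each absent sign):
  Tanan: 0.344 × 0.05 × (1 − 0.54) × 0.06 = 0.00047472
  Ostos fever: 0.435 × 0.41 × (1 − 0.93) × 0.23 = 0.0028714
  Tanow fever: 0.221 × 0.94 × (1 − 0.85) × 0.87 = 0.02711
Normalizing constant Z = 0.00047472 + 0.0028714 + 0.02711 = 0.030456.
P(Ostos fever | evidence) = 0.0028714 / 0.030456 ≈ 0.094.

0.094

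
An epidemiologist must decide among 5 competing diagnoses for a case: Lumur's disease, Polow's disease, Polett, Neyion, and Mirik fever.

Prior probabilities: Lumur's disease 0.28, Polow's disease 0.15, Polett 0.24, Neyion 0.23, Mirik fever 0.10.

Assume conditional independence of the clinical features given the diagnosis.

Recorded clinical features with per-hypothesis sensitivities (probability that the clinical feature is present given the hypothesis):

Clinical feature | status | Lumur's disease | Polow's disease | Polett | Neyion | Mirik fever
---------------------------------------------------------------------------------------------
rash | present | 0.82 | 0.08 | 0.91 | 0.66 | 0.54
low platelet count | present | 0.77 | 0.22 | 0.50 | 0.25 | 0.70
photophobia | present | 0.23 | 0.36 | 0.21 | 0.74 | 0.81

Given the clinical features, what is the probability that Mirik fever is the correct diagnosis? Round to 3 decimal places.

For each hypothesis, the unnormalized posterior weight is prior × product of the clinical feature likelihoods:
  Lumur's disease: 0.28 × 0.82 × 0.77 × 0.23 = 0.040662
  Polow's disease: 0.15 × 0.08 × 0.22 × 0.36 = 0.0009504
  Polett: 0.24 × 0.91 × 0.50 × 0.21 = 0.022932
  Neyion: 0.23 × 0.66 × 0.25 × 0.74 = 0.028083
  Mirik fever: 0.10 × 0.54 × 0.70 × 0.81 = 0.030618
Normalizing constant Z = 0.040662 + 0.0009504 + 0.022932 + 0.028083 + 0.030618 = 0.12325.
P(Mirik fever | evidence) = 0.030618 / 0.12325 ≈ 0.248.

0.248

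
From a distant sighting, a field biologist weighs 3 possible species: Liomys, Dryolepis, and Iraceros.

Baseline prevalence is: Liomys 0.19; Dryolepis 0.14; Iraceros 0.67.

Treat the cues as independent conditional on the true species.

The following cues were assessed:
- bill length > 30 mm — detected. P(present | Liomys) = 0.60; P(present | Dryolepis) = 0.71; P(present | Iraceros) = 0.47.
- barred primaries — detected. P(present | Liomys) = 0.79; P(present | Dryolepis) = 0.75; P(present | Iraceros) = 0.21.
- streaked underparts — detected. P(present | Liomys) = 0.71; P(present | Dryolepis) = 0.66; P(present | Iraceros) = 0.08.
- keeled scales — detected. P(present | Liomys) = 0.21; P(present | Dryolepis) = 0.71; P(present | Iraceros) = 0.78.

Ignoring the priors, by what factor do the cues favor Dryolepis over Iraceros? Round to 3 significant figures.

The Bayes factor is the ratio of the joint likelihoods of the cue pattern under the two hypotheses.
  Dryolepis: 0.71 × 0.75 × 0.66 × 0.71 = 0.24953
  Iraceros: 0.47 × 0.21 × 0.08 × 0.78 = 0.0061589
Bayes factor = 0.24953 / 0.0061589 ≈ 40.5

40.5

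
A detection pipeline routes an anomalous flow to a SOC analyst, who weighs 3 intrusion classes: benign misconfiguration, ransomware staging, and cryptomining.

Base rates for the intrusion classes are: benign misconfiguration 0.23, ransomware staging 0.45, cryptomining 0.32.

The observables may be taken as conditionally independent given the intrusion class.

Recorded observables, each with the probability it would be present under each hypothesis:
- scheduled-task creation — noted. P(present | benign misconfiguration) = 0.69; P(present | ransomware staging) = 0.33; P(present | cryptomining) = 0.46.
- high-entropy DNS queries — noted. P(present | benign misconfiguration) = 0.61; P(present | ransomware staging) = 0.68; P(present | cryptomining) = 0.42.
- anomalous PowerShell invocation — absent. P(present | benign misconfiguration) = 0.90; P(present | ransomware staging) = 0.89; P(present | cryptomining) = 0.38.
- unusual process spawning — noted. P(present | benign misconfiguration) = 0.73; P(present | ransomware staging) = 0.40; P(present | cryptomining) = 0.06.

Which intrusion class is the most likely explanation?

For each hypothesis, the unnormalized posterior weight is prior × product of the observable likelihoods (using 1 − P(present | H) for each absent observable):
  benign misconfiguration: 0.23 × 0.69 × 0.61 × (1 − 0.90) × 0.73 = 0.0070669
  ransomware staging: 0.45 × 0.33 × 0.68 × (1 − 0.89) × 0.40 = 0.0044431
  cryptomining: 0.32 × 0.46 × 0.42 × (1 − 0.38) × 0.06 = 0.0022999
Normalizing constant Z = 0.0070669 + 0.0044431 + 0.0022999 = 0.01381.
P(benign misconfiguration | evidence) ≈ 0.0070669 / 0.01381 ≈ 0.512
P(ransomware staging | evidence) ≈ 0.0044431 / 0.01381 ≈ 0.322
P(cryptomining | evidence) ≈ 0.0022999 / 0.01381 ≈ 0.167
The largest is 0.512, so benign misconfiguration is most probable.

benign misconfiguration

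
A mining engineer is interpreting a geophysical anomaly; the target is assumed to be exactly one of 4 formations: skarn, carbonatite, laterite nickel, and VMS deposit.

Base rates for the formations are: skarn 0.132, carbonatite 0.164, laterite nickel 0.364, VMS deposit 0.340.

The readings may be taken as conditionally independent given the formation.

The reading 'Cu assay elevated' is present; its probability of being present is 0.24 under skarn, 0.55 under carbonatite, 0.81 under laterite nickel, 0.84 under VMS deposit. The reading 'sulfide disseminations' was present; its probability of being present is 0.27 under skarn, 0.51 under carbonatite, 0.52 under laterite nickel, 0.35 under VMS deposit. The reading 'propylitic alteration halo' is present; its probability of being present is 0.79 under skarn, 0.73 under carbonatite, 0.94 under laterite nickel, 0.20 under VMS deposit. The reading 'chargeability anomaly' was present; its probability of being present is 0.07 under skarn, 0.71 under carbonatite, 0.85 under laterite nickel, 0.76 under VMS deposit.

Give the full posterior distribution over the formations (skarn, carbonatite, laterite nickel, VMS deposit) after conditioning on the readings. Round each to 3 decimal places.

0.003, 0.147, 0.756, 0.094

By Bayes' rule with conditional independence, the unnormalized weight for each hypothesis is prior × ∏ likelihoods:
  skarn: 0.132 × 0.24 × 0.27 × 0.79 × 0.07 = 0.00047301
  carbonatite: 0.164 × 0.55 × 0.51 × 0.73 × 0.71 = 0.023843
  laterite nickel: 0.364 × 0.81 × 0.52 × 0.94 × 0.85 = 0.1225
  VMS deposit: 0.340 × 0.84 × 0.35 × 0.20 × 0.76 = 0.015194
Normalizing constant Z = 0.00047301 + 0.023843 + 0.1225 + 0.015194 = 0.16201.
P(skarn | evidence) = 0.00047301 / 0.16201 ≈ 0.003
P(carbonatite | evidence) = 0.023843 / 0.16201 ≈ 0.147
P(laterite nickel | evidence) = 0.1225 / 0.16201 ≈ 0.756
P(VMS deposit | evidence) = 0.015194 / 0.16201 ≈ 0.094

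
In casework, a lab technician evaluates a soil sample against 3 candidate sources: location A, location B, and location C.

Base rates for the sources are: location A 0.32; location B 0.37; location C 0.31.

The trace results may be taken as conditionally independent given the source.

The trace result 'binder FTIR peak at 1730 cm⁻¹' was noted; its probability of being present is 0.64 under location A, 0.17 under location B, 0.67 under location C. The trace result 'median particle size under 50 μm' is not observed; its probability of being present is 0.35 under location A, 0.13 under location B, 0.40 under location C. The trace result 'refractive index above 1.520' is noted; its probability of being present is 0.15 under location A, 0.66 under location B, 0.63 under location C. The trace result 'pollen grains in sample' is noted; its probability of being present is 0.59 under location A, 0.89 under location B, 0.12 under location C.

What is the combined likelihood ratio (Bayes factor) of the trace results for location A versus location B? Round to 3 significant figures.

Take the product of per-trace result likelihoods under each hypothesis (using 1 − P(present | H) for each absent trace result), then divide.
  location A: 0.64 × (1 − 0.35) × 0.15 × 0.59 = 0.036816
  location B: 0.17 × (1 − 0.13) × 0.66 × 0.89 = 0.086876
Bayes factor = 0.036816 / 0.086876 ≈ 0.424

0.424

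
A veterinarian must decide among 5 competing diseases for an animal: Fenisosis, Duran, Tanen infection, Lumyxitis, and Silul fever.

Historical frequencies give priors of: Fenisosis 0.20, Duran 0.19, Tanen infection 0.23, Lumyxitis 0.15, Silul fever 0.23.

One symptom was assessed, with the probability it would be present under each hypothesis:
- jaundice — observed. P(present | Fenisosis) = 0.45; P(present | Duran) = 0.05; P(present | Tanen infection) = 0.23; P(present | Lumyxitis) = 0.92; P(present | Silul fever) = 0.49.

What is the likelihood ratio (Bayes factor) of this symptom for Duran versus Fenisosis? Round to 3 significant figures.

0.111

The Bayes factor is the ratio of the two likelihoods.
  Duran: 0.05
  Fenisosis: 0.45
Bayes factor = 0.05 / 0.45 ≈ 0.111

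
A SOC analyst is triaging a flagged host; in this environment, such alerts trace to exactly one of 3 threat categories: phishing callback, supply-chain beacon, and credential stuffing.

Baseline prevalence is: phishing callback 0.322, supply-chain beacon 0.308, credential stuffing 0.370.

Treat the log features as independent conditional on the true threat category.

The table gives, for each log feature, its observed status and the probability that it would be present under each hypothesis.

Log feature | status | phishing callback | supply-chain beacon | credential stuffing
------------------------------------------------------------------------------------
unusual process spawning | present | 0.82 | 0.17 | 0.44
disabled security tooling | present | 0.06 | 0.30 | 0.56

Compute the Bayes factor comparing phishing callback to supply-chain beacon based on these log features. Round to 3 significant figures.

The Bayes factor is the ratio of the joint likelihoods of the log feature pattern under the two hypotheses.
  phishing callback: 0.82 × 0.06 = 0.0492
  supply-chain beacon: 0.17 × 0.30 = 0.051
Bayes factor = 0.0492 / 0.051 ≈ 0.965

0.965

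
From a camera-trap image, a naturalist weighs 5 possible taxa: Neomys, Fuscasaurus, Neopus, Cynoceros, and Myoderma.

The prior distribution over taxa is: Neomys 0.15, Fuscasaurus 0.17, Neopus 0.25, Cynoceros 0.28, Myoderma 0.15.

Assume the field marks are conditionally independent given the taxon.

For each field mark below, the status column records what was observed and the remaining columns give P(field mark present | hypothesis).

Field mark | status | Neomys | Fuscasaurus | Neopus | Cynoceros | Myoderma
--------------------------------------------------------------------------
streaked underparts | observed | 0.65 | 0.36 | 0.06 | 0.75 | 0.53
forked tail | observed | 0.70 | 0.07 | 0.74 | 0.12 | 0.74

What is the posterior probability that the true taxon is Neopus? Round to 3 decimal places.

0.066

By Bayes' rule with conditional independence, the unnormalized weight for each hypothesis is prior × ∏ likelihoods:
  Neomys: 0.15 × 0.65 × 0.70 = 0.06825
  Fuscasaurus: 0.17 × 0.36 × 0.07 = 0.004284
  Neopus: 0.25 × 0.06 × 0.74 = 0.0111
  Cynoceros: 0.28 × 0.75 × 0.12 = 0.0252
  Myoderma: 0.15 × 0.53 × 0.74 = 0.05883
The unnormalized weights sum to 0.16766.
P(Neopus | evidence) = 0.0111 / 0.16766 ≈ 0.066.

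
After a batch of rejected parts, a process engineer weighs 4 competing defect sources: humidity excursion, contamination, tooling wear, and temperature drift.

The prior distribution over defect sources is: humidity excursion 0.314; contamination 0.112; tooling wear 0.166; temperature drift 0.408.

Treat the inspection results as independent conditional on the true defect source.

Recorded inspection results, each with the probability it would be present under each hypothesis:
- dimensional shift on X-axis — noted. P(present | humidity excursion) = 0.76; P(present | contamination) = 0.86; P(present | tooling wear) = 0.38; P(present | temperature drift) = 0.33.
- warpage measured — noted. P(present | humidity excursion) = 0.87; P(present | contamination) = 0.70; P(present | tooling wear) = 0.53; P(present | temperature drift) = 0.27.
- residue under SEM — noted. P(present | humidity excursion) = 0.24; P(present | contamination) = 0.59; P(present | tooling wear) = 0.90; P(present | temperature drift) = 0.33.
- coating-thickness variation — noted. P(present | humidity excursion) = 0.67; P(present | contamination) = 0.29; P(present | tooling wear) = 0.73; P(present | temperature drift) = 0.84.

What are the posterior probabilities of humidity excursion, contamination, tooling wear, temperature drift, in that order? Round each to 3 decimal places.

0.434, 0.150, 0.285, 0.131

By Bayes' rule with conditional independence, the unnormalized weight for each hypothesis is prior × ∏ likelihoods:
  humidity excursion: 0.314 × 0.76 × 0.87 × 0.24 × 0.67 = 0.033385
  contamination: 0.112 × 0.86 × 0.70 × 0.59 × 0.29 = 0.011536
  tooling wear: 0.166 × 0.38 × 0.53 × 0.90 × 0.73 = 0.021965
  temperature drift: 0.408 × 0.33 × 0.27 × 0.33 × 0.84 = 0.010077
The unnormalized weights sum to 0.076963.
P(humidity excursion | evidence) = 0.033385 / 0.076963 ≈ 0.434
P(contamination | evidence) = 0.011536 / 0.076963 ≈ 0.150
P(tooling wear | evidence) = 0.021965 / 0.076963 ≈ 0.285
P(temperature drift | evidence) = 0.010077 / 0.076963 ≈ 0.131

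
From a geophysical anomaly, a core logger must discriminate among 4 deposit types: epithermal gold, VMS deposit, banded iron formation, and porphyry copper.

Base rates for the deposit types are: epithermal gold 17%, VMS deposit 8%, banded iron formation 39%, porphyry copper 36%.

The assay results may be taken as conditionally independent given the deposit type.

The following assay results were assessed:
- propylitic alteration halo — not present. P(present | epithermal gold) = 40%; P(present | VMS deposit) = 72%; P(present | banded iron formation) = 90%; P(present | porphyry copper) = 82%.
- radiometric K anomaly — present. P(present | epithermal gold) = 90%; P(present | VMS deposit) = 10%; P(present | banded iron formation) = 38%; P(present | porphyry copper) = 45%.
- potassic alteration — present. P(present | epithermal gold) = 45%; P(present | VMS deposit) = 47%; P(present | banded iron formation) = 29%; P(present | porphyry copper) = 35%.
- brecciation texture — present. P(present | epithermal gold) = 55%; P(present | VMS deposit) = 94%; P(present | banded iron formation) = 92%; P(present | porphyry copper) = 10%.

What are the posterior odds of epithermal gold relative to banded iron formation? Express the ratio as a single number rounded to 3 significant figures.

The normalizing constant cancels in an odds ratio, so compute prior × likelihood for the two hypotheses only (using 1 − P(present | H) for each absent assay result):
  epithermal gold: 0.17 × (1 − 0.40) × 0.90 × 0.45 × 0.55 = 0.022721
  banded iron formation: 0.39 × (1 − 0.90) × 0.38 × 0.29 × 0.92 = 0.003954
Odds(epithermal gold : banded iron formation) = 0.022721 / 0.003954 ≈ 5.75.

5.75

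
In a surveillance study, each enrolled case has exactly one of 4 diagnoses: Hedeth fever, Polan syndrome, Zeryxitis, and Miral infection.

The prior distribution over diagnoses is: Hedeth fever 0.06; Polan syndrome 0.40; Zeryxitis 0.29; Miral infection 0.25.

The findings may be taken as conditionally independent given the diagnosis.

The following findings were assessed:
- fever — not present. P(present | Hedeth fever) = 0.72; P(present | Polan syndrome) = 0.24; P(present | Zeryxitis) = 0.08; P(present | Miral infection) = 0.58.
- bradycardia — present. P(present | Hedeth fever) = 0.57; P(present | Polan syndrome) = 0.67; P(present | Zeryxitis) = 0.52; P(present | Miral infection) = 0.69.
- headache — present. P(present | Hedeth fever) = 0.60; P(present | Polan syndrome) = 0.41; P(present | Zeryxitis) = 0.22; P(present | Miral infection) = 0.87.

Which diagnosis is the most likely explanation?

Polan syndrome

By Bayes' rule with conditional independence, the unnormalized weight for each hypothesis is prior × ∏ likelihoods (using 1 − P(present | H) for each absent finding):
  Hedeth fever: 0.06 × (1 − 0.72) × 0.57 × 0.60 = 0.0057456
  Polan syndrome: 0.40 × (1 − 0.24) × 0.67 × 0.41 = 0.083509
  Zeryxitis: 0.29 × (1 − 0.08) × 0.52 × 0.22 = 0.030522
  Miral infection: 0.25 × (1 − 0.58) × 0.69 × 0.87 = 0.063032
Normalizing constant Z = 0.0057456 + 0.083509 + 0.030522 + 0.063032 = 0.18281.
P(Hedeth fever | evidence) ≈ 0.0057456 / 0.18281 ≈ 0.031
P(Polan syndrome | evidence) ≈ 0.083509 / 0.18281 ≈ 0.457
P(Zeryxitis | evidence) ≈ 0.030522 / 0.18281 ≈ 0.167
P(Miral infection | evidence) ≈ 0.063032 / 0.18281 ≈ 0.345
The largest is 0.457, so Polan syndrome is most probable.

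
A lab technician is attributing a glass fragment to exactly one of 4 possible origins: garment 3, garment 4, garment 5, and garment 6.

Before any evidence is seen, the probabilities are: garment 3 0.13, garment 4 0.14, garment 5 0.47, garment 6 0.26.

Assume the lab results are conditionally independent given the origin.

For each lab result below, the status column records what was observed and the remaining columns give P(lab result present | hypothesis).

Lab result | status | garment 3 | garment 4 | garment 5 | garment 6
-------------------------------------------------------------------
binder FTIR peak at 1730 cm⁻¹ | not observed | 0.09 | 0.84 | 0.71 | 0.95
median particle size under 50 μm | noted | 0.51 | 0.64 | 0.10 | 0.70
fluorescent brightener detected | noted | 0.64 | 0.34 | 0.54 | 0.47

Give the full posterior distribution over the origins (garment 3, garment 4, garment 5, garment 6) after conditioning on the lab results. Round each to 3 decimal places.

For each hypothesis, the unnormalized posterior weight is prior × product of the lab result likelihoods (using 1 − P(present | H) for each absent lab result):
  garment 3: 0.13 × (1 − 0.09) × 0.51 × 0.64 = 0.038613
  garment 4: 0.14 × (1 − 0.84) × 0.64 × 0.34 = 0.0048742
  garment 5: 0.47 × (1 − 0.71) × 0.10 × 0.54 = 0.0073602
  garment 6: 0.26 × (1 − 0.95) × 0.70 × 0.47 = 0.004277
Normalizing constant Z = 0.038613 + 0.0048742 + 0.0073602 + 0.004277 = 0.055125.
P(garment 3 | evidence) = 0.038613 / 0.055125 ≈ 0.700
P(garment 4 | evidence) = 0.0048742 / 0.055125 ≈ 0.088
P(garment 5 | evidence) = 0.0073602 / 0.055125 ≈ 0.134
P(garment 6 | evidence) = 0.004277 / 0.055125 ≈ 0.078

0.700, 0.088, 0.134, 0.078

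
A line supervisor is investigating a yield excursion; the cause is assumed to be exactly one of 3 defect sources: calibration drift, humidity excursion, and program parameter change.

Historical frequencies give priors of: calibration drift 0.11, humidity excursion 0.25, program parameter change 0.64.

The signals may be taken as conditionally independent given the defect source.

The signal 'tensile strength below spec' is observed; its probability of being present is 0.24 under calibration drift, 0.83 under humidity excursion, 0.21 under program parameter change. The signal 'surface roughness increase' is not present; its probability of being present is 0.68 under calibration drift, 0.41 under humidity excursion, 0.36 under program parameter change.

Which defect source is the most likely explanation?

humidity excursion

Multiply each prior by the joint likelihood of the signal pattern (using 1 − P(present | H) for each absent signal):
  calibration drift: 0.11 × 0.24 × (1 − 0.68) = 0.008448
  humidity excursion: 0.25 × 0.83 × (1 − 0.41) = 0.12243
  program parameter change: 0.64 × 0.21 × (1 − 0.36) = 0.086016
Marginal likelihood of the evidence = 0.21689.
P(calibration drift | evidence) ≈ 0.008448 / 0.21689 ≈ 0.039
P(humidity excursion | evidence) ≈ 0.12243 / 0.21689 ≈ 0.564
P(program parameter change | evidence) ≈ 0.086016 / 0.21689 ≈ 0.397
The largest is 0.564, so humidity excursion is most probable.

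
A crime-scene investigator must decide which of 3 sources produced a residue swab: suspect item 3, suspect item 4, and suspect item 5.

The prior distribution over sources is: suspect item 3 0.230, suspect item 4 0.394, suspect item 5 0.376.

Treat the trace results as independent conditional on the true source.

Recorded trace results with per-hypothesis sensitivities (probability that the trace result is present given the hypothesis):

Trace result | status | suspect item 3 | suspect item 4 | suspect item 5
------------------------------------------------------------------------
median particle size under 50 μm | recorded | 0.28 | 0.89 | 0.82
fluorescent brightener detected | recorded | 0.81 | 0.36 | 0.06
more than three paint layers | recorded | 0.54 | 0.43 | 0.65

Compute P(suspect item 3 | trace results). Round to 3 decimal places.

0.298

Multiply each prior by the joint likelihood of the trace result pattern:
  suspect item 3: 0.230 × 0.28 × 0.81 × 0.54 = 0.028169
  suspect item 4: 0.394 × 0.89 × 0.36 × 0.43 = 0.054282
  suspect item 5: 0.376 × 0.82 × 0.06 × 0.65 = 0.012024
The unnormalized weights sum to 0.094475.
P(suspect item 3 | evidence) = 0.028169 / 0.094475 ≈ 0.298.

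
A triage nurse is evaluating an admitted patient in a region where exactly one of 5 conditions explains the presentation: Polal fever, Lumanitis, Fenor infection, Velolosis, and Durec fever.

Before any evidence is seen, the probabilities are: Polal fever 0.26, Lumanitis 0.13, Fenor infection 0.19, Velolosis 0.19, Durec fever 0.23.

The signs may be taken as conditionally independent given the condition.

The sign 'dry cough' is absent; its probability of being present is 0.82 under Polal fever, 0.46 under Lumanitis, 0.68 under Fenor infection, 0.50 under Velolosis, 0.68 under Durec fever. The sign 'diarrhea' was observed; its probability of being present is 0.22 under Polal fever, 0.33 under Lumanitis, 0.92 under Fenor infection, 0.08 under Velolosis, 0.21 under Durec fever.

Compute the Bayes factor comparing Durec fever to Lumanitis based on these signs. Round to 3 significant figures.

Joint likelihood of the sign pattern under each hypothesis (using 1 − P(present | H) for each absent sign):
  Durec fever: (1 − 0.68) × 0.21 = 0.0672
  Lumanitis: (1 − 0.46) × 0.33 = 0.1782
Bayes factor = 0.0672 / 0.1782 ≈ 0.377

0.377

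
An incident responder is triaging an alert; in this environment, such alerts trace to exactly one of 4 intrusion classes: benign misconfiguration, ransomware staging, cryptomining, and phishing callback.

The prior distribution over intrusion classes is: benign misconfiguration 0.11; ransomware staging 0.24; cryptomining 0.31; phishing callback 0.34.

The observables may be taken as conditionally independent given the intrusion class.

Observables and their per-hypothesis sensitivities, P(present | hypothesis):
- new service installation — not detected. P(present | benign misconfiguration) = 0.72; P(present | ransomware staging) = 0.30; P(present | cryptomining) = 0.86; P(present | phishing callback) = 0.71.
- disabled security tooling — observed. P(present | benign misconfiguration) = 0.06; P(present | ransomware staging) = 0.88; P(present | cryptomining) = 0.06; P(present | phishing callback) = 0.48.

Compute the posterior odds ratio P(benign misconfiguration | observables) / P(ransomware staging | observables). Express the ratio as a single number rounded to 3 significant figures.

0.0125

The normalizing constant cancels in an odds ratio, so compute prior × likelihood for the two hypotheses only (using 1 − P(present | H) for each absent observable):
  benign misconfiguration: 0.11 × (1 − 0.72) × 0.06 = 0.001848
  ransomware staging: 0.24 × (1 − 0.30) × 0.88 = 0.14784
Odds(benign misconfiguration : ransomware staging) = 0.001848 / 0.14784 ≈ 0.0125.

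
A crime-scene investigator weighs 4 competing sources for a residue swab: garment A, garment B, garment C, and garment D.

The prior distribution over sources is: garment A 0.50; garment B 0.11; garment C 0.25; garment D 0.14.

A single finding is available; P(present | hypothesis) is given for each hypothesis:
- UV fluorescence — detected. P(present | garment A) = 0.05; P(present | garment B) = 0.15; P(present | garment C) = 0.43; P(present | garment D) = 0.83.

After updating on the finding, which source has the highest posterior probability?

Multiply each prior by the likelihood of the finding:
  garment A: 0.50 × 0.05 = 0.025
  garment B: 0.11 × 0.15 = 0.0165
  garment C: 0.25 × 0.43 = 0.1075
  garment D: 0.14 × 0.83 = 0.1162
Marginal likelihood of the evidence = 0.2652.
P(garment A | evidence) ≈ 0.025 / 0.2652 ≈ 0.094
P(garment B | evidence) ≈ 0.0165 / 0.2652 ≈ 0.062
P(garment C | evidence) ≈ 0.1075 / 0.2652 ≈ 0.405
P(garment D | evidence) ≈ 0.1162 / 0.2652 ≈ 0.438
The largest is 0.438, so garment D is most probable.

garment D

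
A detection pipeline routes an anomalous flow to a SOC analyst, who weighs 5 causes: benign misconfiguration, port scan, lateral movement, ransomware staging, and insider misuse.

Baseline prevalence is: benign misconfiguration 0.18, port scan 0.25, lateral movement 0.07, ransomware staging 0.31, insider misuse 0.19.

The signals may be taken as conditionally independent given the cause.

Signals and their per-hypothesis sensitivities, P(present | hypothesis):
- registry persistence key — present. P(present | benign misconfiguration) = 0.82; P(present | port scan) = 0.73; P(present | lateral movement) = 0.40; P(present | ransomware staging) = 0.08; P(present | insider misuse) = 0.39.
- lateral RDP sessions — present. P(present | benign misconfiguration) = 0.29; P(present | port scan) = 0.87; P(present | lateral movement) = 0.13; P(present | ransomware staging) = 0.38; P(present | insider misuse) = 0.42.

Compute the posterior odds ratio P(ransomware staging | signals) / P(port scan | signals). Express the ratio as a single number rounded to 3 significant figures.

Posterior odds equal prior odds times the likelihood ratio; only the two competing hypotheses matter.
  ransomware staging: 0.31 × 0.08 × 0.38 = 0.009424
  port scan: 0.25 × 0.73 × 0.87 = 0.15877
Posterior odds = 0.009424 / 0.15877 ≈ 0.0594.

0.0594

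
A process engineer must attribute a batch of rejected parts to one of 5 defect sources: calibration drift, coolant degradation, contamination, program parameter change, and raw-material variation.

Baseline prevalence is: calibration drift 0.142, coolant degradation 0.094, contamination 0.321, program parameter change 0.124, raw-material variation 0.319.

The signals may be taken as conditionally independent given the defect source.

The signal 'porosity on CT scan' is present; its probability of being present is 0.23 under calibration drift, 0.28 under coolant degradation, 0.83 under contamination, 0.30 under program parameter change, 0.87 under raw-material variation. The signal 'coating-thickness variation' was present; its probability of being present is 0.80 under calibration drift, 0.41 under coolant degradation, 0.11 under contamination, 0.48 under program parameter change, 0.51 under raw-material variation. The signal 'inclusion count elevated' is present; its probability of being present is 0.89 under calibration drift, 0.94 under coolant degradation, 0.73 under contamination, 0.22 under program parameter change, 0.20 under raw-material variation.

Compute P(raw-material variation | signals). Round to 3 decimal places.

0.325

By Bayes' rule with conditional independence, the unnormalized weight for each hypothesis is prior × ∏ likelihoods:
  calibration drift: 0.142 × 0.23 × 0.80 × 0.89 = 0.023254
  coolant degradation: 0.094 × 0.28 × 0.41 × 0.94 = 0.010144
  contamination: 0.321 × 0.83 × 0.11 × 0.73 = 0.021394
  program parameter change: 0.124 × 0.30 × 0.48 × 0.22 = 0.0039283
  raw-material variation: 0.319 × 0.87 × 0.51 × 0.20 = 0.028308
Normalizing constant Z = 0.023254 + 0.010144 + 0.021394 + 0.0039283 + 0.028308 = 0.087028.
P(raw-material variation | evidence) = 0.028308 / 0.087028 ≈ 0.325.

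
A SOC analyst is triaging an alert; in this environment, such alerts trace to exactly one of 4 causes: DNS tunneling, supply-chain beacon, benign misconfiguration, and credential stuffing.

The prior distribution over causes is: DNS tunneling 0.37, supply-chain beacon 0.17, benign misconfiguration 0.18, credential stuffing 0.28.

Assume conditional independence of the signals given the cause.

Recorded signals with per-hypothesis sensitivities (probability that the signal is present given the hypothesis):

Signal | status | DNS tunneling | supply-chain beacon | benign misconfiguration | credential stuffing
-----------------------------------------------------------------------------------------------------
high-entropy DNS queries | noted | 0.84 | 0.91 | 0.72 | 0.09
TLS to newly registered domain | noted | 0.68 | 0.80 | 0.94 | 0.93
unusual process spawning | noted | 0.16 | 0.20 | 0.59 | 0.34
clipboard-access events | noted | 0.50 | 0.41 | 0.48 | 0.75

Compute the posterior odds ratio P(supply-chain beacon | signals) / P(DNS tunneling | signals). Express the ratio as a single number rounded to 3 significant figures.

0.600

Posterior odds equal prior odds times the likelihood ratio; only the two competing hypotheses matter.
  supply-chain beacon: 0.17 × 0.91 × 0.80 × 0.20 × 0.41 = 0.010148
  DNS tunneling: 0.37 × 0.84 × 0.68 × 0.16 × 0.50 = 0.016908
Posterior odds = 0.010148 / 0.016908 ≈ 0.600.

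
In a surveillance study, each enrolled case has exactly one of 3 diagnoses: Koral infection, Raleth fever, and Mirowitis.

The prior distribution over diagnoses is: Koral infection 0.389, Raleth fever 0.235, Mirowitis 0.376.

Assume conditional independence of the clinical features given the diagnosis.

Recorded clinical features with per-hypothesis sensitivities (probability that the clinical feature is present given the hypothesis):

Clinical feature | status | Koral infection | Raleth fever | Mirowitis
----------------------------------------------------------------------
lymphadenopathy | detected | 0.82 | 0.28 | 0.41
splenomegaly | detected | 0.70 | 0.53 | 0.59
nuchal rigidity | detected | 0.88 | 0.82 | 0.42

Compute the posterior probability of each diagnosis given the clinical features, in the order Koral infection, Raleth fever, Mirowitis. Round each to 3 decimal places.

For each hypothesis, the unnormalized posterior weight is prior × product of the clinical feature likelihoods:
  Koral infection: 0.389 × 0.82 × 0.70 × 0.88 = 0.19649
  Raleth fever: 0.235 × 0.28 × 0.53 × 0.82 = 0.028597
  Mirowitis: 0.376 × 0.41 × 0.59 × 0.42 = 0.038201
Normalizing constant Z = 0.19649 + 0.028597 + 0.038201 = 0.26329.
P(Koral infection | evidence) = 0.19649 / 0.26329 ≈ 0.746
P(Raleth fever | evidence) = 0.028597 / 0.26329 ≈ 0.109
P(Mirowitis | evidence) = 0.038201 / 0.26329 ≈ 0.145

0.746, 0.109, 0.145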